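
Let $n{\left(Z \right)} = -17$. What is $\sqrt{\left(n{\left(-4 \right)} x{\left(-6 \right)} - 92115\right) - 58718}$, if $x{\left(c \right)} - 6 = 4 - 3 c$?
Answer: $i \sqrt{151309} \approx 388.98 i$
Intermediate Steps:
$x{\left(c \right)} = 10 - 3 c$ ($x{\left(c \right)} = 6 - \left(-4 + 3 c\right) = 10 - 3 c$)
$\sqrt{\left(n{\left(-4 \right)} x{\left(-6 \right)} - 92115\right) - 58718} = \sqrt{\left(- 17 \left(10 - -18\right) - 92115\right) - 58718} = \sqrt{\left(- 17 \left(10 + 18\right) - 92115\right) - 58718} = \sqrt{\left(\left(-17\right) 28 - 92115\right) - 58718} = \sqrt{\left(-476 - 92115\right) - 58718} = \sqrt{-92591 - 58718} = \sqrt{-151309} = i \sqrt{151309}$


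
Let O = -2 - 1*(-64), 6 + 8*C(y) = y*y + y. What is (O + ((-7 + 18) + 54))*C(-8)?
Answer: 3175/4 ≈ 793.75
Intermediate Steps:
C(y) = -3/4 + y/8 + y**2/8 (C(y) = -3/4 + (y*y + y)/8 = -3/4 + (y**2 + y)/8 = -3/4 + (y + y**2)/8 = -3/4 + (y/8 + y**2/8) = -3/4 + y/8 + y**2/8)
O = 62 (O = -2 + 64 = 62)
(O + ((-7 + 18) + 54))*C(-8) = (62 + ((-7 + 18) + 54))*(-3/4 + (1/8)*(-8) + (1/8)*(-8)**2) = (62 + (11 + 54))*(-3/4 - 1 + (1/8)*64) = (62 + 65)*(-3/4 - 1 + 8) = 127*(25/4) = 3175/4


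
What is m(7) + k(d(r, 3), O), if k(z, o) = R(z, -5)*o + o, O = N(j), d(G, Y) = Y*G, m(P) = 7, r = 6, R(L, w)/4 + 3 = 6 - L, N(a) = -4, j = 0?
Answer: 243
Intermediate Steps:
R(L, w) = 12 - 4*L (R(L, w) = -12 + 4*(6 - L) = -12 + (24 - 4*L) = 12 - 4*L)
d(G, Y) = G*Y
O = -4
k(z, o) = o + o*(12 - 4*z) (k(z, o) = (12 - 4*z)*o + o = o*(12 - 4*z) + o = o + o*(12 - 4*z))
m(7) + k(d(r, 3), O) = 7 - 4*(13 - 24*3) = 7 - 4*(13 - 4*18) = 7 - 4*(13 - 72) = 7 - 4*(-59) = 7 + 236 = 243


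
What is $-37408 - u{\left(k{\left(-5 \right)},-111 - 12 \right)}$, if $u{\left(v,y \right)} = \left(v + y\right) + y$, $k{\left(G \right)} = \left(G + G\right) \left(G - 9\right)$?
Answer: $-37302$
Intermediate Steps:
$k{\left(G \right)} = 2 G \left(-9 + G\right)$
$u{\left(v,y \right)} = v + 2 y$
$-37408 - u{\left(k{\left(-5 \right)},-111 - 12 \right)} = -37408 - \left(2 \left(-5\right) \left(-9 - 5\right) + 2 \left(-111 - 12\right)\right) = -37408 - \left(2 \left(-5\right) \left(-14\right) + 2 \left(-111 - 12\right)\right) = -37408 - \left(140 + 2 \left(-123\right)\right) = -37408 - \left(140 - 246\right) = -37408 - -106 = -37408 + 106 = -37302$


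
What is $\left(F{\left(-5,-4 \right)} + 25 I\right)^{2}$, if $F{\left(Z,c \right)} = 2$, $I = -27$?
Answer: $452929$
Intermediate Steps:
$\left(F{\left(-5,-4 \right)} + 25 I\right)^{2} = \left(2 + 25 \left(-27\right)\right)^{2} = \left(2 - 675\right)^{2} = \left(-673\right)^{2} = 452929$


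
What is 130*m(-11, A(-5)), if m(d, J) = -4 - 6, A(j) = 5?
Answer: -1300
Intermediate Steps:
m(d, J) = -10
130*m(-11, A(-5)) = 130*(-10) = -1300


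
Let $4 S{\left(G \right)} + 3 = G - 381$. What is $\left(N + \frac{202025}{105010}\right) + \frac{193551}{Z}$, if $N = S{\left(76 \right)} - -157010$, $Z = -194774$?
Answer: $\frac{160490192200913}{1022660887} \approx 1.5693 \cdot 10^{5}$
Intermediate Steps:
$S{\left(G \right)} = -96 + \frac{G}{4}$ ($S{\left(G \right)} = - \frac{3}{4} + \frac{G - 381}{4} = - \frac{3}{4} + \frac{-381 + G}{4} = - \frac{3}{4} + \left(- \frac{381}{4} + \frac{G}{4}\right) = -96 + \frac{G}{4}$)
$N = 156933$ ($N = \left(-96 + \frac{1}{4} \cdot 76\right) - -157010 = \left(-96 + 19\right) + 157010 = -77 + 157010 = 156933$)
$\left(N + \frac{202025}{105010}\right) + \frac{193551}{Z} = \left(156933 + \frac{202025}{105010}\right) + \frac{193551}{-194774} = \left(156933 + 202025 \cdot \frac{1}{105010}\right) + 193551 \left(- \frac{1}{194774}\right) = \left(156933 + \frac{40405}{21002}\right) - \frac{193551}{194774} = \frac{3295947271}{21002} - \frac{193551}{194774} = \frac{160490192200913}{1022660887}$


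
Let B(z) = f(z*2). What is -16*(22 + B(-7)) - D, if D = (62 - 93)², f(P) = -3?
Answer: -1265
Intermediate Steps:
D = 961 (D = (-31)² = 961)
B(z) = -3
-16*(22 + B(-7)) - D = -16*(22 - 3) - 1*961 = -16*19 - 961 = -304 - 961 = -1265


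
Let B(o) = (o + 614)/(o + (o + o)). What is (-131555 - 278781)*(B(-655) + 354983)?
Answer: -286226444749696/1965 ≈ -1.4566e+11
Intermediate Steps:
B(o) = (614 + o)/(3*o) (B(o) = (614 + o)/(o + 2*o) = (614 + o)/((3*o)) = (614 + o)*(1/(3*o)) = (614 + o)/(3*o))
(-131555 - 278781)*(B(-655) + 354983) = (-131555 - 278781)*((⅓)*(614 - 655)/(-655) + 354983) = -410336*((⅓)*(-1/655)*(-41) + 354983) = -410336*(41/1965 + 354983) = -410336*697541636/1965 = -286226444749696/1965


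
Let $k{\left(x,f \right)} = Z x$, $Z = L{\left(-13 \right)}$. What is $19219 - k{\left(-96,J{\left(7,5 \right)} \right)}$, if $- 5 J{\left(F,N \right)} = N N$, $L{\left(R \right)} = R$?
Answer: $17971$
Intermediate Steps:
$J{\left(F,N \right)} = - \frac{N^{2}}{5}$ ($J{\left(F,N \right)} = - \frac{N N}{5} = - \frac{N^{2}}{5}$)
$Z = -13$
$k{\left(x,f \right)} = - 13 x$
$19219 - k{\left(-96,J{\left(7,5 \right)} \right)} = 19219 - \left(-13\right) \left(-96\right) = 19219 - 1248 = 17971$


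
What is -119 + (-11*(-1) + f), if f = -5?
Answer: -113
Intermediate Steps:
-119 + (-11*(-1) + f) = -119 + (-11*(-1) - 5) = -119 + (11 - 5) = -119 + 6 = -113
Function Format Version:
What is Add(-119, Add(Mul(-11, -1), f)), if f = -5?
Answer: -113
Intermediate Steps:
Add(-119, Add(Mul(-11, -1), f)) = Add(-119, Add(Mul(-11, -1), -5)) = Add(-119, Add(11, -5)) = Add(-119, 6) = -113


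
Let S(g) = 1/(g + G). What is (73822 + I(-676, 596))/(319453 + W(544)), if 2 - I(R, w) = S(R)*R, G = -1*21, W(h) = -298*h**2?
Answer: -51454652/61245024075 ≈ -0.00084014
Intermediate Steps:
G = -21
S(g) = 1/(-21 + g) (S(g) = 1/(g - 21) = 1/(-21 + g))
I(R, w) = 2 - R/(-21 + R)
(73822 + I(-676, 596))/(319453 + W(544)) = (73822 + (-42 - 676)/(-21 - 676))/(319453 - 298*544**2) = (73822 - 718/(-697))/(319453 - 298*295936) = (73822 - 1/697*(-718))/(319453 - 88188928) = (73822 + 718/697)/(-87869475) = (51454652/697)*(-1/87869475) = -51454652/61245024075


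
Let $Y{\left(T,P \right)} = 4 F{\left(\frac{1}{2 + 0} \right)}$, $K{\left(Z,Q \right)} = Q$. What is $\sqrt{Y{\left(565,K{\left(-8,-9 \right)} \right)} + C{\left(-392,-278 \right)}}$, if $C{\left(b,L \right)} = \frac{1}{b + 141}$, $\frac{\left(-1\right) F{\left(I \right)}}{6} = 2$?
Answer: $\frac{i \sqrt{3024299}}{251} \approx 6.9285 i$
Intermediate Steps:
$F{\left(I \right)} = -12$ ($F{\left(I \right)} = \left(-6\right) 2 = -12$)
$Y{\left(T,P \right)} = -48$ ($Y{\left(T,P \right)} = 4 \left(-12\right) = -48$)
$C{\left(b,L \right)} = \frac{1}{141 + b}$
$\sqrt{Y{\left(565,K{\left(-8,-9 \right)} \right)} + C{\left(-392,-278 \right)}} = \sqrt{-48 + \frac{1}{141 - 392}} = \sqrt{-48 + \frac{1}{-251}} = \sqrt{-48 - \frac{1}{251}} = \sqrt{- \frac{12049}{251}} = \frac{i \sqrt{3024299}}{251}$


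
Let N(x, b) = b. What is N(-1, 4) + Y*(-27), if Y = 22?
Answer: -590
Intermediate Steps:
N(-1, 4) + Y*(-27) = 4 + 22*(-27) = 4 - 594 = -590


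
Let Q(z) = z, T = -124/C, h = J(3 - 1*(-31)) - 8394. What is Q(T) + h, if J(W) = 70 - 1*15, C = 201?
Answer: -1676263/201 ≈ -8339.6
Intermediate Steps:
J(W) = 55 (J(W) = 70 - 15 = 55)
h = -8339 (h = 55 - 8394 = -8339)
T = -124/201 ≈ -0.61692
Q(T) + h = -124/201 - 8339 = -1676263/201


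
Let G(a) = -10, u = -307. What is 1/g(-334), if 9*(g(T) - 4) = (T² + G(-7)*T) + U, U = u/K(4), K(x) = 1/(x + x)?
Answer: 3/37492 ≈ 8.0017e-5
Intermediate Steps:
K(x) = 1/(2*x)
G(a) = -10 (G(a) = -5*2 = -10)
U = -2456 (U = -307/((½)/4) = -307/((½)*(¼)) = -307/⅛ = -307*8 = -2456)
g(T) = -2420/9 - 10*T/9 + T²/9 (g(T) = 4 + ((T² - 10*T) - 2456)/9 = 4 + (-2456 + T² - 10*T)/9 = 4 + (-2456/9 - 10*T/9 + T²/9) = -2420/9 - 10*T/9 + T²/9)
1/g(-334) = 1/(-2420/9 - 10/9*(-334) + (⅑)*(-334)²) = 1/(-2420/9 + 3340/9 + (⅑)*111556) = 1/(-2420/9 + 3340/9 + 111556/9) = 1/(37492/3) = 3/37492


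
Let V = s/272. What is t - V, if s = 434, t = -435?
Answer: -59377/136 ≈ -436.60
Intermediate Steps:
V = 217/136 (V = 434/272 = 434*(1/272) = 217/136 ≈ 1.5956)
t - V = -435 - 1*217/136 = -435 - 217/136 = -59377/136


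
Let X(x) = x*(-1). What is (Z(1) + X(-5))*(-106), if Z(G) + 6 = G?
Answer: 0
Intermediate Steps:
Z(G) = -6 + G
X(x) = -x
(Z(1) + X(-5))*(-106) = ((-6 + 1) - 1*(-5))*(-106) = (-5 + 5)*(-106) = 0*(-106) = 0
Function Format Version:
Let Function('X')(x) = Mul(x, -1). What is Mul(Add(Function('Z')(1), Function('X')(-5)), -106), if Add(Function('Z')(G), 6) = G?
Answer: 0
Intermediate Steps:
Function('Z')(G) = Add(-6, G)
Function('X')(x) = Mul(-1, x)
Mul(Add(Function('Z')(1), Function('X')(-5)), -106) = Mul(Add(Add(-6, 1), Mul(-1, -5)), -106) = Mul(Add(-5, 5), -106) = Mul(0, -106) = 0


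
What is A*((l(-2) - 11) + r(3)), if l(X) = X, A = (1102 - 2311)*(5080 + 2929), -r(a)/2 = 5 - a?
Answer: 164608977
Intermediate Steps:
r(a) = -10 + 2*a (r(a) = -2*(5 - a) = -10 + 2*a)
A = -9682881 (A = -1209*8009 = -9682881)
A*((l(-2) - 11) + r(3)) = -9682881*((-2 - 11) + (-10 + 2*3)) = -9682881*(-13 + (-10 + 6)) = -9682881*(-13 - 4) = -9682881*(-17) = 164608977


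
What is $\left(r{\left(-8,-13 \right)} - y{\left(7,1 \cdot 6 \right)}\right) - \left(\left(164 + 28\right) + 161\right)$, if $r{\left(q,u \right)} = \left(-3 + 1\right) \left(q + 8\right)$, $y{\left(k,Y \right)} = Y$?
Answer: $-359$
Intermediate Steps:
$r{\left(q,u \right)} = -16 - 2 q$ ($r{\left(q,u \right)} = - 2 \left(8 + q\right) = -16 - 2 q$)
$\left(r{\left(-8,-13 \right)} - y{\left(7,1 \cdot 6 \right)}\right) - \left(\left(164 + 28\right) + 161\right) = \left(\left(-16 - -16\right) - 1 \cdot 6\right) - \left(\left(164 + 28\right) + 161\right) = \left(\left(-16 + 16\right) - 6\right) - \left(192 + 161\right) = \left(0 - 6\right) - 353 = -6 - 353 = -359$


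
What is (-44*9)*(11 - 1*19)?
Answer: 3168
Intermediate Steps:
(-44*9)*(11 - 1*19) = (-44*9)*(11 - 19) = -396*(-8) = 3168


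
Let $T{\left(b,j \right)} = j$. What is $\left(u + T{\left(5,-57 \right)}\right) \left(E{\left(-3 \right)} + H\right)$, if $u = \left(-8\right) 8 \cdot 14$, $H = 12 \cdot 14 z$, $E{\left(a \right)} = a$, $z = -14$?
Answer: $2244315$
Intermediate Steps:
$H = -2352$ ($H = 12 \cdot 14 \left(-14\right) = 168 \left(-14\right) = -2352$)
$u = -896$ ($u = \left(-64\right) 14 = -896$)
$\left(u + T{\left(5,-57 \right)}\right) \left(E{\left(-3 \right)} + H\right) = \left(-896 - 57\right) \left(-3 - 2352\right) = \left(-953\right) \left(-2355\right) = 2244315$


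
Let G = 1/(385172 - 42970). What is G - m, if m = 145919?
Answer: -49933773637/342202 ≈ -1.4592e+5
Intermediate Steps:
G = 1/342202 ≈ 2.9223e-6
G - m = 1/342202 - 1*145919 = 1/342202 - 145919 = -49933773637/342202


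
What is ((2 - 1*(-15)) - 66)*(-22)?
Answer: 1078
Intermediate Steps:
((2 - 1*(-15)) - 66)*(-22) = ((2 + 15) - 66)*(-22) = (17 - 66)*(-22) = -49*(-22) = 1078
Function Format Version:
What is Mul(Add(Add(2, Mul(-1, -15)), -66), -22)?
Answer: 1078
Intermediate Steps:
Mul(Add(Add(2, Mul(-1, -15)), -66), -22) = Mul(Add(Add(2, 15), -66), -22) = Mul(Add(17, -66), -22) = Mul(-49, -22) = 1078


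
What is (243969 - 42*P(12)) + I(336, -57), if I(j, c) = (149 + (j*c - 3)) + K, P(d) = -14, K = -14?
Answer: 225537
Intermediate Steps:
I(j, c) = 132 + c*j (I(j, c) = (149 + (j*c - 3)) - 14 = (149 + (c*j - 3)) - 14 = (149 + (-3 + c*j)) - 14 = (146 + c*j) - 14 = 132 + c*j)
(243969 - 42*P(12)) + I(336, -57) = (243969 - 42*(-14)) + (132 - 57*336) = (243969 + 588) + (132 - 19152) = 244557 - 19020 = 225537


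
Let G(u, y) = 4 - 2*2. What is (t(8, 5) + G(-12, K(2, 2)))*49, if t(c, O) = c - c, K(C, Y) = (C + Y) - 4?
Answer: 0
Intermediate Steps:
K(C, Y) = -4 + C + Y
t(c, O) = 0
G(u, y) = 0 (G(u, y) = 4 - 4 = 0)
(t(8, 5) + G(-12, K(2, 2)))*49 = (0 + 0)*49 = 0*49 = 0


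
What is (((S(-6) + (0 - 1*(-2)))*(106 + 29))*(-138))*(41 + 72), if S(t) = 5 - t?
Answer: -27367470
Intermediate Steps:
(((S(-6) + (0 - 1*(-2)))*(106 + 29))*(-138))*(41 + 72) = ((((5 - 1*(-6)) + (0 - 1*(-2)))*(106 + 29))*(-138))*(41 + 72) = ((((5 + 6) + (0 + 2))*135)*(-138))*113 = (((11 + 2)*135)*(-138))*113 = ((13*135)*(-138))*113 = (1755*(-138))*113 = -242190*113 = -27367470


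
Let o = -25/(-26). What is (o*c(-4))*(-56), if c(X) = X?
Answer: 2800/13 ≈ 215.38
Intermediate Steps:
o = 25/26 (o = -25*(-1/26) = 25/26 ≈ 0.96154)
(o*c(-4))*(-56) = ((25/26)*(-4))*(-56) = -50/13*(-56) = 2800/13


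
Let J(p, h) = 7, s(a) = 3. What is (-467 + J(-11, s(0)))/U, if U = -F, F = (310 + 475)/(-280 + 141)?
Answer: -12788/157 ≈ -81.452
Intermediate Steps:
F = -785/139 (F = 785/(-139) = 785*(-1/139) = -785/139 ≈ -5.6475)
U = 785/139 (U = -1*(-785/139) = 785/139 ≈ 5.6475)
(-467 + J(-11, s(0)))/U = (-467 + 7)/(785/139) = -460*139/785 = -12788/157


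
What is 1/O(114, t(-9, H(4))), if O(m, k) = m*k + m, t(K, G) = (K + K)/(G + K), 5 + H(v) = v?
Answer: 5/1596 ≈ 0.0031328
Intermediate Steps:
H(v) = -5 + v
t(K, G) = 2*K/(G + K) (t(K, G) = (2*K)/(G + K) = 2*K/(G + K))
O(m, k) = m + k*m (O(m, k) = k*m + m = m + k*m)
1/O(114, t(-9, H(4))) = 1/(114*(1 + 2*(-9)/((-5 + 4) - 9))) = 1/(114*(1 + 2*(-9)/(-1 - 9))) = 1/(114*(1 + 2*(-9)/(-10))) = 1/(114*(1 + 2*(-9)*(-⅒))) = 1/(114*(1 + 9/5)) = 1/(114*(14/5)) = 1/(1596/5) = 5/1596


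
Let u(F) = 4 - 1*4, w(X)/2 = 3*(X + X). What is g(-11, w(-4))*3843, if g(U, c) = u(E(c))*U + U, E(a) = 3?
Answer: -42273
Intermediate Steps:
w(X) = 12*X (w(X) = 2*(3*(X + X)) = 2*(3*(2*X)) = 2*(6*X) = 12*X)
u(F) = 0 (u(F) = 4 - 4 = 0)
g(U, c) = U (g(U, c) = 0*U + U = 0 + U = U)
g(-11, w(-4))*3843 = -11*3843 = -42273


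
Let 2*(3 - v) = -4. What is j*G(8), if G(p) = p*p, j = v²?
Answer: 1600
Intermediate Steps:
v = 5 (v = 3 - ½*(-4) = 3 + 2 = 5)
j = 25 (j = 5² = 25)
G(p) = p²
j*G(8) = 25*8² = 25*64 = 1600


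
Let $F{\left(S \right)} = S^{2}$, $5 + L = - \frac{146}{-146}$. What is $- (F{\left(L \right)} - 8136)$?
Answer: $8120$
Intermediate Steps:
$L = -4$ ($L = -5 - \frac{146}{-146} = -5 - -1 = -5 + 1 = -4$)
$- (F{\left(L \right)} - 8136) = - (\left(-4\right)^{2} - 8136) = - (16 - 8136) = \left(-1\right) \left(-8120\right) = 8120$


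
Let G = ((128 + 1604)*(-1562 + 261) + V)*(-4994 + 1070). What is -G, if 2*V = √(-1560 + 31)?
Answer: -8842074768 + 1962*I*√1529 ≈ -8.8421e+9 + 76719.0*I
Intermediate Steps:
V = I*√1529/2 (V = √(-1560 + 31)/2 = √(-1529)/2 = (I*√1529)/2 = I*√1529/2 ≈ 19.551*I)
G = 8842074768 - 1962*I*√1529 (G = ((128 + 1604)*(-1562 + 261) + I*√1529/2)*(-4994 + 1070) = (1732*(-1301) + I*√1529/2)*(-3924) = (-2253332 + I*√1529/2)*(-3924) = 8842074768 - 1962*I*√1529 ≈ 8.8421e+9 - 76719.0*I)
-G = -(8842074768 - 1962*I*√1529) = -8842074768 + 1962*I*√1529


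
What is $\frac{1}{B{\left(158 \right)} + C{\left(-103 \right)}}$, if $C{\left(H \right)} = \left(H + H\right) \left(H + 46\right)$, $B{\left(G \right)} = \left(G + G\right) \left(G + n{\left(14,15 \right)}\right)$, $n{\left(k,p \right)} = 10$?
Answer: $\frac{1}{64830} \approx 1.5425 \cdot 10^{-5}$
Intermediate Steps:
$B{\left(G \right)} = 2 G \left(10 + G\right)$ ($B{\left(G \right)} = \left(G + G\right) \left(G + 10\right) = 2 G \left(10 + G\right)$)
$C{\left(H \right)} = 2 H \left(46 + H\right)$
$\frac{1}{B{\left(158 \right)} + C{\left(-103 \right)}} = \frac{1}{2 \cdot 158 \left(10 + 158\right) + 2 \left(-103\right) \left(46 - 103\right)} = \frac{1}{2 \cdot 158 \cdot 168 + 2 \left(-103\right) \left(-57\right)} = \frac{1}{53088 + 11742} = \frac{1}{64830}$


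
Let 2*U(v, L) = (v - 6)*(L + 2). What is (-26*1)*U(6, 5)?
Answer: 0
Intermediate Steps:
U(v, L) = (-6 + v)*(2 + L)/2 (U(v, L) = ((v - 6)*(L + 2))/2 = ((-6 + v)*(2 + L))/2 = (-6 + v)*(2 + L)/2)
(-26*1)*U(6, 5) = (-26*1)*(-6 + 6 - 3*5 + (½)*5*6) = -26*(-6 + 6 - 15 + 15) = -26*0 = 0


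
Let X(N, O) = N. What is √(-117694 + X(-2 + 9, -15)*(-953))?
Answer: I*√124365 ≈ 352.65*I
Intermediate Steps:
√(-117694 + X(-2 + 9, -15)*(-953)) = √(-117694 + (-2 + 9)*(-953)) = √(-117694 + 7*(-953)) = √(-117694 - 6671) = √(-124365) = I*√124365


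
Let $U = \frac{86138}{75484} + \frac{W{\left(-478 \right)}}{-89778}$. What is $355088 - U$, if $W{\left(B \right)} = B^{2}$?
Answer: $\frac{601592694543367}{1694200638} \approx 3.5509 \cdot 10^{5}$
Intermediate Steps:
$U = - \frac{2378397223}{1694200638}$ ($U = \frac{86138}{75484} + \frac{\left(-478\right)^{2}}{-89778} = 86138 \cdot \frac{1}{75484} + 228484 \left(- \frac{1}{89778}\right) = \frac{43069}{37742} - \frac{114242}{44889} = - \frac{2378397223}{1694200638} \approx -1.4038$)
$355088 - U = 355088 - - \frac{2378397223}{1694200638} = 355088 + \frac{2378397223}{1694200638} = \frac{601592694543367}{1694200638}$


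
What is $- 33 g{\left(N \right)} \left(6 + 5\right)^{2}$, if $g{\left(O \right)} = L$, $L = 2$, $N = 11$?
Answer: $-7986$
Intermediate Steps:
$g{\left(O \right)} = 2$
$- 33 g{\left(N \right)} \left(6 + 5\right)^{2} = \left(-33\right) 2 \left(6 + 5\right)^{2} = - 66 \cdot 11^{2} = \left(-66\right) 121 = -7986$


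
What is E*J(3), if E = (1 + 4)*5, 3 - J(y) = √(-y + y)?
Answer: 75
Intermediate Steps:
J(y) = 3 (J(y) = 3 - √(-y + y) = 3 - √0 = 3 - 1*0 = 3 + 0 = 3)
E = 25 (E = 5*5 = 25)
E*J(3) = 25*3 = 75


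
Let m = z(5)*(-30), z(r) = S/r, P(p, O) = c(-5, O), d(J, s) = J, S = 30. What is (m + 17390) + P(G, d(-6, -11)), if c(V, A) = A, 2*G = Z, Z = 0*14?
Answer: 17204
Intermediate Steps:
Z = 0
G = 0 (G = (½)*0 = 0)
P(p, O) = O
z(r) = 30/r
m = -180 (m = (30/5)*(-30) = (30*(⅕))*(-30) = 6*(-30) = -180)
(m + 17390) + P(G, d(-6, -11)) = (-180 + 17390) - 6 = 17210 - 6 = 17204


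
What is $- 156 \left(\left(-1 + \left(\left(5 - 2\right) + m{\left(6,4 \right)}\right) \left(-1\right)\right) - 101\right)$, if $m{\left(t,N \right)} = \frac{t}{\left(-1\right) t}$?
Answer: $16224$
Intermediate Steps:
$m{\left(t,N \right)} = -1$ ($m{\left(t,N \right)} = t \left(- \frac{1}{t}\right) = -1$)
$- 156 \left(\left(-1 + \left(\left(5 - 2\right) + m{\left(6,4 \right)}\right) \left(-1\right)\right) - 101\right) = - 156 \left(\left(-1 + \left(\left(5 - 2\right) - 1\right) \left(-1\right)\right) - 101\right) = - 156 \left(\left(-1 + \left(3 - 1\right) \left(-1\right)\right) - 101\right) = - 156 \left(\left(-1 + 2 \left(-1\right)\right) - 101\right) = - 156 \left(\left(-1 - 2\right) - 101\right) = - 156 \left(-3 - 101\right) = \left(-156\right) \left(-104\right) = 16224$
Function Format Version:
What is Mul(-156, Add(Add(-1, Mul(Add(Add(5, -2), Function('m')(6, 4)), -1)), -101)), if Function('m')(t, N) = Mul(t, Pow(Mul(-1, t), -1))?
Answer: 16224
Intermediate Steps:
Function('m')(t, N) = -1 (Function('m')(t, N) = Mul(t, Mul(-1, Pow(t, -1))) = -1)
Mul(-156, Add(Add(-1, Mul(Add(Add(5, -2), Function('m')(6, 4)), -1)), -101)) = Mul(-156, Add(Add(-1, Mul(Add(Add(5, -2), -1), -1)), -101)) = Mul(-156, Add(Add(-1, Mul(Add(3, -1), -1)), -101)) = Mul(-156, Add(Add(-1, Mul(2, -1)), -101)) = Mul(-156, Add(Add(-1, -2), -101)) = Mul(-156, Add(-3, -101)) = Mul(-156, -104) = 16224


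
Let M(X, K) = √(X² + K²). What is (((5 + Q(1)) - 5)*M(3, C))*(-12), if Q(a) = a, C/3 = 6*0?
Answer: -36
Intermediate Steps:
C = 0 (C = 3*(6*0) = 3*0 = 0)
M(X, K) = √(K² + X²)
(((5 + Q(1)) - 5)*M(3, C))*(-12) = (((5 + 1) - 5)*√(0² + 3²))*(-12) = ((6 - 5)*√(0 + 9))*(-12) = (1*√9)*(-12) = (1*3)*(-12) = 3*(-12) = -36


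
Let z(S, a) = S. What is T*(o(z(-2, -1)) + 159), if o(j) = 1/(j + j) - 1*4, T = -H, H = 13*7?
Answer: -56329/4 ≈ -14082.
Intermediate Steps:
H = 91
T = -91 (T = -1*91 = -91)
o(j) = -4 + 1/(2*j) (o(j) = 1/(2*j) - 4 = -4 + 1/(2*j))
T*(o(z(-2, -1)) + 159) = -91*((-4 + (1/2)/(-2)) + 159) = -91*((-4 + (1/2)*(-1/2)) + 159) = -91*((-4 - 1/4) + 159) = -91*(-17/4 + 159) = -91*619/4 = -56329/4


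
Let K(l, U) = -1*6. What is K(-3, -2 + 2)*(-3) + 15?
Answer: 33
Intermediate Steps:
K(l, U) = -6
K(-3, -2 + 2)*(-3) + 15 = -6*(-3) + 15 = 18 + 15 = 33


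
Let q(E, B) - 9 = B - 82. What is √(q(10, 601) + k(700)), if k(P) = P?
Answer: 2*√307 ≈ 35.043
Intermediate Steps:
q(E, B) = -73 + B (q(E, B) = 9 + (B - 82) = 9 + (-82 + B) = -73 + B)
√(q(10, 601) + k(700)) = √((-73 + 601) + 700) = √(528 + 700) = √1228 = 2*√307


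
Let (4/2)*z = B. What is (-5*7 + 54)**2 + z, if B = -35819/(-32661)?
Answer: 23617061/65322 ≈ 361.55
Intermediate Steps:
B = 35819/32661 (B = -35819*(-1/32661) = 35819/32661 ≈ 1.0967)
z = 35819/65322 (z = (1/2)*(35819/32661) = 35819/65322 ≈ 0.54835)
(-5*7 + 54)**2 + z = (-5*7 + 54)**2 + 35819/65322 = (-35 + 54)**2 + 35819/65322 = 19**2 + 35819/65322 = 361 + 35819/65322 = 23617061/65322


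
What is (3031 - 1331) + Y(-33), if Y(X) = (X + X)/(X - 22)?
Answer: 8506/5 ≈ 1701.2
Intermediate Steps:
Y(X) = 2*X/(-22 + X) (Y(X) = (2*X)/(-22 + X) = 2*X/(-22 + X))
(3031 - 1331) + Y(-33) = (3031 - 1331) + 2*(-33)/(-22 - 33) = 1700 + 2*(-33)/(-55) = 1700 + 2*(-33)*(-1/55) = 1700 + 6/5 = 8506/5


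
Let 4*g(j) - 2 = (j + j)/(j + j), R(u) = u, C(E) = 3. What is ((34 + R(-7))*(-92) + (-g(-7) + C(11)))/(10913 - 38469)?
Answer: 9927/110224 ≈ 0.090062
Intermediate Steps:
g(j) = ¾ (g(j) = ½ + ((j + j)/(j + j))/4 = ½ + ((2*j)/((2*j)))/4 = ½ + ((2*j)*(1/(2*j)))/4 = ½ + (¼)*1 = ½ + ¼ = ¾)
((34 + R(-7))*(-92) + (-g(-7) + C(11)))/(10913 - 38469) = ((34 - 7)*(-92) + (-1*¾ + 3))/(10913 - 38469) = (27*(-92) + (-¾ + 3))/(-27556) = (-2484 + 9/4)*(-1/27556) = -9927/4*(-1/27556) = 9927/110224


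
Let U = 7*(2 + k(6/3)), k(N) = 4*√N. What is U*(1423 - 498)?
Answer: 12950 + 25900*√2 ≈ 49578.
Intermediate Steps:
U = 14 + 28*√2 (U = 7*(2 + 4*√(6/3)) = 7*(2 + 4*√(6*(⅓))) = 7*(2 + 4*√2) = 14 + 28*√2 ≈ 53.598)
U*(1423 - 498) = (14 + 28*√2)*(1423 - 498) = (14 + 28*√2)*925 = 12950 + 25900*√2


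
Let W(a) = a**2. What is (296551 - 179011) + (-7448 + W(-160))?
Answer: 135692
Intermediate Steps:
(296551 - 179011) + (-7448 + W(-160)) = (296551 - 179011) + (-7448 + (-160)**2) = 117540 + (-7448 + 25600) = 117540 + 18152 = 135692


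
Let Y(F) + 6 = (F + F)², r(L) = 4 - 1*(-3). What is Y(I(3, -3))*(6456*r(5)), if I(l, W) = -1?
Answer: -90384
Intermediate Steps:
r(L) = 7 (r(L) = 4 + 3 = 7)
Y(F) = -6 + 4*F² (Y(F) = -6 + (F + F)² = -6 + (2*F)² = -6 + 4*F²)
Y(I(3, -3))*(6456*r(5)) = (-6 + 4*(-1)²)*(6456*7) = (-6 + 4*1)*45192 = (-6 + 4)*45192 = -2*45192 = -90384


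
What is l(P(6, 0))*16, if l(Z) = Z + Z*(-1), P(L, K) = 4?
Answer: 0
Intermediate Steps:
l(Z) = 0 (l(Z) = Z - Z = 0)
l(P(6, 0))*16 = 0*16 = 0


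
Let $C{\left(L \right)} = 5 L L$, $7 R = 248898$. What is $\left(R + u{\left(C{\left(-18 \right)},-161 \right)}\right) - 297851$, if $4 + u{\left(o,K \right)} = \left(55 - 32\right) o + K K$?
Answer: $- \frac{1393820}{7} \approx -1.9912 \cdot 10^{5}$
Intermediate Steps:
$R = \frac{248898}{7}$ ($R = \frac{1}{7} \cdot 248898 = \frac{248898}{7} \approx 35557.0$)
$C{\left(L \right)} = 5 L^{2}$
$u{\left(o,K \right)} = -4 + K^{2} + 23 o$ ($u{\left(o,K \right)} = -4 + \left(\left(55 - 32\right) o + K K\right) = -4 + \left(23 o + K^{2}\right) = -4 + \left(K^{2} + 23 o\right) = -4 + K^{2} + 23 o$)
$\left(R + u{\left(C{\left(-18 \right)},-161 \right)}\right) - 297851 = \left(\frac{248898}{7} + \left(-4 + \left(-161\right)^{2} + 23 \cdot 5 \left(-18\right)^{2}\right)\right) - 297851 = \left(\frac{248898}{7} + \left(-4 + 25921 + 23 \cdot 5 \cdot 324\right)\right) - 297851 = \left(\frac{248898}{7} + \left(-4 + 25921 + 23 \cdot 1620\right)\right) - 297851 = \left(\frac{248898}{7} + \left(-4 + 25921 + 37260\right)\right) - 297851 = \left(\frac{248898}{7} + 63177\right) - 297851 = \frac{691137}{7} - 297851 = - \frac{1393820}{7}$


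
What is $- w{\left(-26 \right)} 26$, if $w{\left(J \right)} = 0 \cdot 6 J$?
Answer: $0$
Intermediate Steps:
$w{\left(J \right)} = 0$ ($w{\left(J \right)} = 0 J = 0$)
$- w{\left(-26 \right)} 26 = - 0 \cdot 26 = \left(-1\right) 0 = 0$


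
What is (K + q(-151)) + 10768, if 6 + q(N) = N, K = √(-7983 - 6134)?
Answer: 10611 + I*√14117 ≈ 10611.0 + 118.81*I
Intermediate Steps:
K = I*√14117 (K = √(-14117) = I*√14117 ≈ 118.81*I)
q(N) = -6 + N
(K + q(-151)) + 10768 = (I*√14117 + (-6 - 151)) + 10768 = (I*√14117 - 157) + 10768 = (-157 + I*√14117) + 10768 = 10611 + I*√14117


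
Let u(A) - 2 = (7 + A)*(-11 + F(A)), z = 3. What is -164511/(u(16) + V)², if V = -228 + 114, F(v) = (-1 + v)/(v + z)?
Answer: -59388471/43428100 ≈ -1.3675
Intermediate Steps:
F(v) = (-1 + v)/(3 + v) (F(v) = (-1 + v)/(v + 3) = (-1 + v)/(3 + v))
u(A) = 2 + (-11 + (-1 + A)/(3 + A))*(7 + A) (u(A) = 2 + (7 + A)*(-11 + (-1 + A)/(3 + A)) = 2 + (-11 + (-1 + A)/(3 + A))*(7 + A))
V = -114
-164511/(u(16) + V)² = -164511/(2*(-116 - 51*16 - 5*16²)/(3 + 16) - 114)² = -164511/(2*(-116 - 816 - 5*256)/19 - 114)² = -164511/(2*(1/19)*(-116 - 816 - 1280) - 114)² = -164511/(2*(1/19)*(-2212) - 114)² = -164511/(-4424/19 - 114)² = -164511/((-6590/19)²) = -164511/43428100/361 = -164511*361/43428100 = -59388471/43428100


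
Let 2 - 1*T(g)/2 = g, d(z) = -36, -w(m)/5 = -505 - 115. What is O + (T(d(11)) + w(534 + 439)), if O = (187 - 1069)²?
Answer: 781100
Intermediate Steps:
w(m) = 3100 (w(m) = -5*(-505 - 115) = -5*(-620) = 3100)
T(g) = 4 - 2*g
O = 777924 (O = (-882)² = 777924)
O + (T(d(11)) + w(534 + 439)) = 777924 + ((4 - 2*(-36)) + 3100) = 777924 + ((4 + 72) + 3100) = 777924 + (76 + 3100) = 777924 + 3176 = 781100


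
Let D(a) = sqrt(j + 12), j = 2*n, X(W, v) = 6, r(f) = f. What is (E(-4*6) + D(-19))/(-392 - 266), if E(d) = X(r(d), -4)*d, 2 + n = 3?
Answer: 72/329 - sqrt(14)/658 ≈ 0.21316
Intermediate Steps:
n = 1 (n = -2 + 3 = 1)
j = 2 (j = 2*1 = 2)
E(d) = 6*d
D(a) = sqrt(14) (D(a) = sqrt(2 + 12) = sqrt(14))
(E(-4*6) + D(-19))/(-392 - 266) = (6*(-4*6) + sqrt(14))/(-392 - 266) = (6*(-24) + sqrt(14))/(-658) = (-144 + sqrt(14))*(-1/658) = 72/329 - sqrt(14)/658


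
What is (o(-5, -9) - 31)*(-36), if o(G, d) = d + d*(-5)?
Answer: -180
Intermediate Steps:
o(G, d) = -4*d (o(G, d) = d - 5*d = -4*d)
(o(-5, -9) - 31)*(-36) = (-4*(-9) - 31)*(-36) = (36 - 31)*(-36) = 5*(-36) = -180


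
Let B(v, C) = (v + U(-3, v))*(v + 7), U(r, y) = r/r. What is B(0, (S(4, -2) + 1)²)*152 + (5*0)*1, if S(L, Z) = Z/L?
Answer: 1064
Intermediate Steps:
U(r, y) = 1
B(v, C) = (1 + v)*(7 + v) (B(v, C) = (v + 1)*(v + 7) = (1 + v)*(7 + v))
B(0, (S(4, -2) + 1)²)*152 + (5*0)*1 = (7 + 0² + 8*0)*152 + (5*0)*1 = (7 + 0 + 0)*152 + 0*1 = 7*152 + 0 = 1064 + 0 = 1064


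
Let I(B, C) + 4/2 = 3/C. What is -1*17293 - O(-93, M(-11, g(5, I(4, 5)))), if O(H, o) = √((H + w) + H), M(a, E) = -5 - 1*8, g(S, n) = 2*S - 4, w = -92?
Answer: -17293 - I*√278 ≈ -17293.0 - 16.673*I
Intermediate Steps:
I(B, C) = -2 + 3/C
g(S, n) = -4 + 2*S
M(a, E) = -13 (M(a, E) = -5 - 8 = -13)
O(H, o) = √(-92 + 2*H) (O(H, o) = √((H - 92) + H) = √((-92 + H) + H) = √(-92 + 2*H))
-1*17293 - O(-93, M(-11, g(5, I(4, 5)))) = -1*17293 - √(-92 + 2*(-93)) = -17293 - √(-92 - 186) = -17293 - √(-278) = -17293 - I*√278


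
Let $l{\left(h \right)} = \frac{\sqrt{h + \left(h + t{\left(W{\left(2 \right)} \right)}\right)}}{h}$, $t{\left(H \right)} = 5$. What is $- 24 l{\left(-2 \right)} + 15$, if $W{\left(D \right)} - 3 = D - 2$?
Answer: $27$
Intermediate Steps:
$W{\left(D \right)} = 1 + D$ ($W{\left(D \right)} = 3 + \left(D - 2\right) = 3 + \left(-2 + D\right) = 1 + D$)
$l{\left(h \right)} = \frac{\sqrt{5 + 2 h}}{h}$ ($l{\left(h \right)} = \frac{\sqrt{h + \left(h + 5\right)}}{h} = \frac{\sqrt{h + \left(5 + h\right)}}{h} = \frac{\sqrt{5 + 2 h}}{h}$)
$- 24 l{\left(-2 \right)} + 15 = - 24 \frac{\sqrt{5 + 2 \left(-2\right)}}{-2} + 15 = - 24 \left(- \frac{\sqrt{5 - 4}}{2}\right) + 15 = - 24 \left(- \frac{\sqrt{1}}{2}\right) + 15 = - 24 \left(\left(- \frac{1}{2}\right) 1\right) + 15 = \left(-24\right) \left(- \frac{1}{2}\right) + 15 = 12 + 15 = 27$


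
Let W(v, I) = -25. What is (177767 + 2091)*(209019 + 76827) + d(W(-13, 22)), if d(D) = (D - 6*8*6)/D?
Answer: 1285292247013/25 ≈ 5.1412e+10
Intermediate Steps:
d(D) = (-288 + D)/D (d(D) = (D - 48*6)/D = (D - 288)/D = (-288 + D)/D)
(177767 + 2091)*(209019 + 76827) + d(W(-13, 22)) = (177767 + 2091)*(209019 + 76827) + (-288 - 25)/(-25) = 179858*285846 - 1/25*(-313) = 51411689868 + 313/25 = 1285292247013/25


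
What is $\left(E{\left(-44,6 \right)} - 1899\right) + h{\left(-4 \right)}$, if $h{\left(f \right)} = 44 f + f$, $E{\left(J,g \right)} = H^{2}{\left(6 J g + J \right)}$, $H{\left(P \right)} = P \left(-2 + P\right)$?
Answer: $7041805247521$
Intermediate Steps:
$E{\left(J,g \right)} = \left(J + 6 J g\right)^{2} \left(-2 + J + 6 J g\right)^{2}$ ($E{\left(J,g \right)} = \left(\left(6 J g + J\right) \left(-2 + \left(6 J g + J\right)\right)\right)^{2} = \left(\left(J + 6 J g\right) \left(-2 + \left(J + 6 J g\right)\right)\right)^{2} = \left(\left(J + 6 J g\right) \left(-2 + J + 6 J g\right)\right)^{2} = \left(J + 6 J g\right)^{2} \left(-2 + J + 6 J g\right)^{2}$)
$h{\left(f \right)} = 45 f$
$\left(E{\left(-44,6 \right)} - 1899\right) + h{\left(-4 \right)} = \left(\left(-44\right)^{2} \left(1 + 6 \cdot 6\right)^{2} \left(-2 - 44 \left(1 + 6 \cdot 6\right)\right)^{2} - 1899\right) + 45 \left(-4\right) = \left(1936 \left(1 + 36\right)^{2} \left(-2 - 44 \left(1 + 36\right)\right)^{2} - 1899\right) - 180 = \left(1936 \cdot 37^{2} \left(-2 - 1628\right)^{2} - 1899\right) - 180 = \left(1936 \cdot 1369 \left(-2 - 1628\right)^{2} - 1899\right) - 180 = \left(1936 \cdot 1369 \left(-1630\right)^{2} - 1899\right) - 180 = \left(1936 \cdot 1369 \cdot 2656900 - 1899\right) - 180 = \left(7041805249600 - 1899\right) - 180 = 7041805247701 - 180 = 7041805247521$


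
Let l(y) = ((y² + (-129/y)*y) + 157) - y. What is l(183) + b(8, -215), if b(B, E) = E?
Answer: 33119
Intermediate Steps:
l(y) = 28 + y² - y (l(y) = ((y² - 129) + 157) - y = ((-129 + y²) + 157) - y = (28 + y²) - y = 28 + y² - y)
l(183) + b(8, -215) = (28 + 183² - 1*183) - 215 = (28 + 33489 - 183) - 215 = 33334 - 215 = 33119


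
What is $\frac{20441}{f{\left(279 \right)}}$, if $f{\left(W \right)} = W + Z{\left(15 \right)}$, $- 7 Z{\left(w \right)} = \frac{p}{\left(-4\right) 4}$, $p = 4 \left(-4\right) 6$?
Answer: $\frac{143087}{1947} \approx 73.491$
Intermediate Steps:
$p = -96$ ($p = \left(-16\right) 6 = -96$)
$Z{\left(w \right)} = - \frac{6}{7}$ ($Z{\left(w \right)} = - \frac{\left(-96\right) \frac{1}{\left(-4\right) 4}}{7} = - \frac{\left(-96\right) \frac{1}{-16}}{7} = - \frac{\left(-96\right) \left(- \frac{1}{16}\right)}{7} = \left(- \frac{1}{7}\right) 6 = - \frac{6}{7}$)
$f{\left(W \right)} = - \frac{6}{7} + W$ ($f{\left(W \right)} = W - \frac{6}{7} = - \frac{6}{7} + W$)
$\frac{20441}{f{\left(279 \right)}} = \frac{20441}{- \frac{6}{7} + 279} = \frac{20441}{\frac{1947}{7}} = 20441 \cdot \frac{7}{1947} = \frac{143087}{1947}$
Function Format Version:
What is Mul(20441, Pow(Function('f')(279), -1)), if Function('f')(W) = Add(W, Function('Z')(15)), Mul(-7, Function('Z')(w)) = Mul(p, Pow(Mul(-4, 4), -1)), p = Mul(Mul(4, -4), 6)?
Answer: Rational(143087, 1947) ≈ 73.491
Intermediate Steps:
p = -96 (p = Mul(-16, 6) = -96)
Function('Z')(w) = Rational(-6, 7) (Function('Z')(w) = Mul(Rational(-1, 7), Mul(-96, Pow(Mul(-4, 4), -1))) = Mul(Rational(-1, 7), Mul(-96, Pow(-16, -1))) = Mul(Rational(-1, 7), Mul(-96, Rational(-1, 16))) = Mul(Rational(-1, 7), 6) = Rational(-6, 7))
Function('f')(W) = Add(Rational(-6, 7), W) (Function('f')(W) = Add(W, Rational(-6, 7)) = Add(Rational(-6, 7), W))
Mul(20441, Pow(Function('f')(279), -1)) = Mul(20441, Pow(Add(Rational(-6, 7), 279), -1)) = Mul(20441, Pow(Rational(1947, 7), -1)) = Mul(20441, Rational(7, 1947)) = Rational(143087, 1947)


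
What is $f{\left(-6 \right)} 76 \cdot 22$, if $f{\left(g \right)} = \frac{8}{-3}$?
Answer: $- \frac{13376}{3} \approx -4458.7$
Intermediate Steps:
$f{\left(g \right)} = - \frac{8}{3}$ ($f{\left(g \right)} = 8 \left(- \frac{1}{3}\right) = - \frac{8}{3}$)
$f{\left(-6 \right)} 76 \cdot 22 = \left(- \frac{8}{3}\right) 76 \cdot 22 = \left(- \frac{608}{3}\right) 22 = - \frac{13376}{3}$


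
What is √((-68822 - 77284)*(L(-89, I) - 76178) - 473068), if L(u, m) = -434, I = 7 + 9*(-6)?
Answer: 2*√2798249951 ≈ 1.0580e+5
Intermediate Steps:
I = -47 (I = 7 - 54 = -47)
√((-68822 - 77284)*(L(-89, I) - 76178) - 473068) = √((-68822 - 77284)*(-434 - 76178) - 473068) = √(-146106*(-76612) - 473068) = √(11193472872 - 473068) = √11192999804 = 2*√2798249951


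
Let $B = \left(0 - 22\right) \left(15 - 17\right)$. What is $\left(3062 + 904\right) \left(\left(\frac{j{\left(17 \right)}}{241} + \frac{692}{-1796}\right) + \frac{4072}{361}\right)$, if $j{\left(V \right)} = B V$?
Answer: $\frac{2168681960802}{39063449} \approx 55517.0$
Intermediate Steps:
$B = 44$ ($B = \left(-22\right) \left(-2\right) = 44$)
$j{\left(V \right)} = 44 V$
$\left(3062 + 904\right) \left(\left(\frac{j{\left(17 \right)}}{241} + \frac{692}{-1796}\right) + \frac{4072}{361}\right) = \left(3062 + 904\right) \left(\left(\frac{44 \cdot 17}{241} + \frac{692}{-1796}\right) + \frac{4072}{361}\right) = 3966 \left(\left(748 \cdot \frac{1}{241} + 692 \left(- \frac{1}{1796}\right)\right) + 4072 \cdot \frac{1}{361}\right) = 3966 \left(\left(\frac{748}{241} - \frac{173}{449}\right) + \frac{4072}{361}\right) = 3966 \left(\frac{294159}{108209} + \frac{4072}{361}\right) = 3966 \cdot \frac{546818447}{39063449} = \frac{2168681960802}{39063449}$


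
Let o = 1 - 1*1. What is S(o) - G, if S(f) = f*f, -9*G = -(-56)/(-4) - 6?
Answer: -20/9 ≈ -2.2222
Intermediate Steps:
o = 0 (o = 1 - 1 = 0)
G = 20/9 (G = -(-(-56)/(-4) - 6)/9 = -(-(-56)*(-1)/4 - 6)/9 = -(-8*7/4 - 6)/9 = -(-14 - 6)/9 = -1/9*(-20) = 20/9 ≈ 2.2222)
S(f) = f**2
S(o) - G = 0**2 - 1*20/9 = 0 - 20/9 = -20/9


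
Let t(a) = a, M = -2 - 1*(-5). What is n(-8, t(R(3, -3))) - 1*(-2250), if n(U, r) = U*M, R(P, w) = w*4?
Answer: 2226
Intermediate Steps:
M = 3 (M = -2 + 5 = 3)
R(P, w) = 4*w
n(U, r) = 3*U (n(U, r) = U*3 = 3*U)
n(-8, t(R(3, -3))) - 1*(-2250) = 3*(-8) - 1*(-2250) = -24 + 2250 = 2226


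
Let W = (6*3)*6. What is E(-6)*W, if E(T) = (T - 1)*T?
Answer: 4536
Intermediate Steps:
W = 108 (W = 18*6 = 108)
E(T) = T*(-1 + T) (E(T) = (-1 + T)*T = T*(-1 + T))
E(-6)*W = -6*(-1 - 6)*108 = -6*(-7)*108 = 42*108 = 4536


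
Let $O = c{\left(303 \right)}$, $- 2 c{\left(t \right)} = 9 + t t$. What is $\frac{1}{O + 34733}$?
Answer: $- \frac{1}{11176} \approx -8.9477 \cdot 10^{-5}$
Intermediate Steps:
$c{\left(t \right)} = - \frac{9}{2} - \frac{t^{2}}{2}$ ($c{\left(t \right)} = - \frac{9 + t t}{2} = - \frac{9 + t^{2}}{2} = - \frac{9}{2} - \frac{t^{2}}{2}$)
$O = -45909$ ($O = - \frac{9}{2} - \frac{303^{2}}{2} = - \frac{9}{2} - \frac{91809}{2} = -45909$)
$\frac{1}{O + 34733} = \frac{1}{-45909 + 34733} = \frac{1}{-11176} = - \frac{1}{11176}$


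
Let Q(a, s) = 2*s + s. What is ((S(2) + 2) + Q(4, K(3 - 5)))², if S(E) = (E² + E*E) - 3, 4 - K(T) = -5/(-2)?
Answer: 529/4 ≈ 132.25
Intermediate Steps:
K(T) = 3/2 (K(T) = 4 - (-5)/(-2) = 4 - (-5)*(-1)/2 = 4 - 1*5/2 = 4 - 5/2 = 3/2)
Q(a, s) = 3*s
S(E) = -3 + 2*E² (S(E) = (E² + E²) - 3 = 2*E² - 3 = -3 + 2*E²)
((S(2) + 2) + Q(4, K(3 - 5)))² = (((-3 + 2*2²) + 2) + 3*(3/2))² = (((-3 + 2*4) + 2) + 9/2)² = (((-3 + 8) + 2) + 9/2)² = ((5 + 2) + 9/2)² = (7 + 9/2)² = (23/2)² = 529/4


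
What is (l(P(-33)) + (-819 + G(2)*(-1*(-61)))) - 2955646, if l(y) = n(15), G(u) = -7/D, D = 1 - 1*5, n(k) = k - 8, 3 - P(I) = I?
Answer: -11825405/4 ≈ -2.9564e+6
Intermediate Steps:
P(I) = 3 - I
n(k) = -8 + k
D = -4 (D = 1 - 5 = -4)
G(u) = 7/4 (G(u) = -7/(-4) = -7*(-1/4) = 7/4)
l(y) = 7 (l(y) = -8 + 15 = 7)
(l(P(-33)) + (-819 + G(2)*(-1*(-61)))) - 2955646 = (7 + (-819 + 7*(-1*(-61))/4)) - 2955646 = (7 + (-819 + (7/4)*61)) - 2955646 = (7 + (-819 + 427/4)) - 2955646 = (7 - 2849/4) - 2955646 = -2821/4 - 2955646 = -11825405/4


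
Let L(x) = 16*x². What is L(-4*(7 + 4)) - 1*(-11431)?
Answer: 42407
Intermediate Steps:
L(-4*(7 + 4)) - 1*(-11431) = 16*(-4*(7 + 4))² - 1*(-11431) = 16*(-4*11)² + 11431 = 16*(-44)² + 11431 = 16*1936 + 11431 = 30976 + 11431 = 42407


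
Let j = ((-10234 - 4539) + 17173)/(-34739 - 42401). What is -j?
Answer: 120/3857 ≈ 0.031112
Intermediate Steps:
j = -120/3857 (j = (-14773 + 17173)/(-77140) = 2400*(-1/77140) = -120/3857 ≈ -0.031112)
-j = -1*(-120/3857) = 120/3857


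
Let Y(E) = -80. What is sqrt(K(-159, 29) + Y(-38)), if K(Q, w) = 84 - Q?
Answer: sqrt(163) ≈ 12.767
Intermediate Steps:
sqrt(K(-159, 29) + Y(-38)) = sqrt((84 - 1*(-159)) - 80) = sqrt((84 + 159) - 80) = sqrt(243 - 80) = sqrt(163)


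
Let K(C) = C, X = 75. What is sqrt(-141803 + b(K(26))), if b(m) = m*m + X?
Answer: 2*I*sqrt(35263) ≈ 375.57*I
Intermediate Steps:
b(m) = 75 + m**2 (b(m) = m*m + 75 = m**2 + 75 = 75 + m**2)
sqrt(-141803 + b(K(26))) = sqrt(-141803 + (75 + 26**2)) = sqrt(-141803 + (75 + 676)) = sqrt(-141803 + 751) = sqrt(-141052) = 2*I*sqrt(35263)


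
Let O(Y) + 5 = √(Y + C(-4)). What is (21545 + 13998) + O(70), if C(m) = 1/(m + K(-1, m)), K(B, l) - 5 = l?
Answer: 35538 + √627/3 ≈ 35546.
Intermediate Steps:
K(B, l) = 5 + l
C(m) = 1/(5 + 2*m) (C(m) = 1/(m + (5 + m)) = 1/(5 + 2*m))
O(Y) = -5 + √(-⅓ + Y) (O(Y) = -5 + √(Y + 1/(5 + 2*(-4))) = -5 + √(Y + 1/(5 - 8)) = -5 + √(Y + 1/(-3)) = -5 + √(Y - ⅓) = -5 + √(-⅓ + Y))
(21545 + 13998) + O(70) = (21545 + 13998) + (-5 + √(-3 + 9*70)/3) = 35543 + (-5 + √(-3 + 630)/3) = 35543 + (-5 + √627/3) = 35538 + √627/3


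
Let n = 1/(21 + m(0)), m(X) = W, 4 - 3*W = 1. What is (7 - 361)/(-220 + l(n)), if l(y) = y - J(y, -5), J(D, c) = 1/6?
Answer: 5841/3632 ≈ 1.6082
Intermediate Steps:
W = 1 (W = 4/3 - ⅓*1 = 4/3 - ⅓ = 1)
m(X) = 1
J(D, c) = ⅙
n = 1/22 (n = 1/(21 + 1) = 1/22 ≈ 0.045455)
l(y) = -⅙ + y (l(y) = y - 1*⅙ = y - ⅙ = -⅙ + y)
(7 - 361)/(-220 + l(n)) = (7 - 361)/(-220 + (-⅙ + 1/22)) = -354/(-220 - 4/33) = -354/(-7264/33) = -354*(-33/7264) = 5841/3632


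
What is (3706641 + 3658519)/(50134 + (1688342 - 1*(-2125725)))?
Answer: 35240/18489 ≈ 1.9060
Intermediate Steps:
(3706641 + 3658519)/(50134 + (1688342 - 1*(-2125725))) = 7365160/(50134 + (1688342 + 2125725)) = 7365160/(50134 + 3814067) = 7365160/3864201 = 7365160*(1/3864201) = 35240/18489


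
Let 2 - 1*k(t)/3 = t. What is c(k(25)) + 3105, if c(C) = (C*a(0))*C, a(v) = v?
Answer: 3105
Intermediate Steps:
k(t) = 6 - 3*t
c(C) = 0 (c(C) = (C*0)*C = 0*C = 0)
c(k(25)) + 3105 = 0 + 3105 = 3105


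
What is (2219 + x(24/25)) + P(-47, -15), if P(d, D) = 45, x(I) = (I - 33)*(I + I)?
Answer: 1376552/625 ≈ 2202.5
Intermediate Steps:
x(I) = 2*I*(-33 + I) (x(I) = (-33 + I)*(2*I) = 2*I*(-33 + I))
(2219 + x(24/25)) + P(-47, -15) = (2219 + 2*(24/25)*(-33 + 24/25)) + 45 = (2219 + 2*(24/25)*(-801/25)) + 45 = (2219 - 38448/625) + 45 = 1348427/625 + 45 = 1376552/625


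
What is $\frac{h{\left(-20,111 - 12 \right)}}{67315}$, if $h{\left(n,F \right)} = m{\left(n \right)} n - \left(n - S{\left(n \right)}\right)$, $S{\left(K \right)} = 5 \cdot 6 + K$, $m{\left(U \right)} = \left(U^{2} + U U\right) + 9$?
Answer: $- \frac{3230}{13463} \approx -0.23992$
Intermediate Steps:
$m{\left(U \right)} = 9 + 2 U^{2}$ ($m{\left(U \right)} = \left(U^{2} + U^{2}\right) + 9 = 2 U^{2} + 9 = 9 + 2 U^{2}$)
$S{\left(K \right)} = 30 + K$
$h{\left(n,F \right)} = 30 + n \left(9 + 2 n^{2}\right)$ ($h{\left(n,F \right)} = \left(9 + 2 n^{2}\right) n + \left(\left(30 + n\right) - n\right) = n \left(9 + 2 n^{2}\right) + 30 = 30 + n \left(9 + 2 n^{2}\right)$)
$\frac{h{\left(-20,111 - 12 \right)}}{67315} = \frac{30 - 20 \left(9 + 2 \left(-20\right)^{2}\right)}{67315} = \left(30 - 20 \left(9 + 2 \cdot 400\right)\right) \frac{1}{67315} = \left(30 - 20 \left(9 + 800\right)\right) \frac{1}{67315} = \left(30 - 16180\right) \frac{1}{67315} = \left(-16150\right) \frac{1}{67315} = - \frac{3230}{13463}$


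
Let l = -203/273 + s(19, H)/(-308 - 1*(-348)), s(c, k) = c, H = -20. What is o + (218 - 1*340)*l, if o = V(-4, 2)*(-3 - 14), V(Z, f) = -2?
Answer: 52079/780 ≈ 66.768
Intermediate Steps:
o = 34 (o = -2*(-3 - 14) = -2*(-17) = 34)
l = -419/1560 (l = -203/273 + 19/(-308 - 1*(-348)) = -203*1/273 + 19/(-308 + 348) = -29/39 + 19/40 = -419/1560 ≈ -0.26859)
o + (218 - 1*340)*l = 34 + (218 - 1*340)*(-419/1560) = 34 + (218 - 340)*(-419/1560) = 34 - 122*(-419/1560) = 34 + 25559/780 = 52079/780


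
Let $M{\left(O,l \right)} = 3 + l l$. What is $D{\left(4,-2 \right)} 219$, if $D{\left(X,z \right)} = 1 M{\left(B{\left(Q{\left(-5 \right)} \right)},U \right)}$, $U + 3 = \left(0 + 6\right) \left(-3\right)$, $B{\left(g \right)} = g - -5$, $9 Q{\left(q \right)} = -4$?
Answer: $97236$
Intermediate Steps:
$Q{\left(q \right)} = - \frac{4}{9}$ ($Q{\left(q \right)} = \frac{1}{9} \left(-4\right) = - \frac{4}{9}$)
$B{\left(g \right)} = 5 + g$ ($B{\left(g \right)} = g + 5 = 5 + g$)
$U = -21$ ($U = -3 + \left(0 + 6\right) \left(-3\right) = -3 + 6 \left(-3\right) = -3 - 18 = -21$)
$M{\left(O,l \right)} = 3 + l^{2}$
$D{\left(X,z \right)} = 444$ ($D{\left(X,z \right)} = 1 \left(3 + \left(-21\right)^{2}\right) = 1 \left(3 + 441\right) = 1 \cdot 444 = 444$)
$D{\left(4,-2 \right)} 219 = 444 \cdot 219 = 97236$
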